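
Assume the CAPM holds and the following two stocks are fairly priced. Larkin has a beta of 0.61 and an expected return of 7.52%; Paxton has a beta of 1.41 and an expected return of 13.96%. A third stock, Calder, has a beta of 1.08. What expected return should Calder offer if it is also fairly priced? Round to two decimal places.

11.30%

MRP (SML slope) = (13.96% − 7.52%) / (1.41 − 0.61) = 6.44% / 0.80 = 8.0500%
R_f (intercept) = 7.52% − 0.61 × 8.0500% = 2.6095%
E(R_Calder) = R_f + β × MRP = 2.6095% + 1.08 × 8.0500% = 11.30%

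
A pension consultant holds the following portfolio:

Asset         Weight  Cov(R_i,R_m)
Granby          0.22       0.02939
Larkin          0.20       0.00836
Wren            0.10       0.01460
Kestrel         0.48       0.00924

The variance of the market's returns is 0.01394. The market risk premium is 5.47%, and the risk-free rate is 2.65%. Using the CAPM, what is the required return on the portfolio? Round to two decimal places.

8.16%

β_Granby = 0.02939 / 0.01394 = 2.1083
β_Larkin = 0.00836 / 0.01394 = 0.5997
β_Wren = 0.01460 / 0.01394 = 1.0473
β_Kestrel = 0.00924 / 0.01394 = 0.6628
β_P = Σ w_i β_i = 0.22×2.1083 + 0.20×0.5997 + 0.10×1.0473 + 0.48×0.6628 = 1.0066
E(R_P) = R_f + β_P × MRP = 2.65% + 1.0066 × 5.47% = 8.16%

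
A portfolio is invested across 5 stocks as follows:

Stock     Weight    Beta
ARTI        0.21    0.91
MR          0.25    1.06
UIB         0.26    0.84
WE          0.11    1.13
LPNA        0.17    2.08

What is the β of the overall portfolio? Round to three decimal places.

1.152

β_P = Σ w_i β_i = 0.21×0.91 + 0.25×1.06 + 0.26×0.84 + 0.11×1.13 + 0.17×2.08 = 1.1524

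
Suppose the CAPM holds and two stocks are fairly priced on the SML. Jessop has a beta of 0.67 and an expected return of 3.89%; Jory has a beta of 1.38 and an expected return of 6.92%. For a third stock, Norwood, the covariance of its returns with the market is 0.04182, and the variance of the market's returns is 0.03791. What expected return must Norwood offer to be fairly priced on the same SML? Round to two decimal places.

5.74%

MRP = (6.92% − 3.89%) / (1.38 − 0.67) = 4.2676%
R_f = 3.89% − 0.67 × 4.2676% = 1.0307%
β_Norwood = Cov / Var(R_m) = 0.04182 / 0.03791 = 1.1031
E(R_Norwood) = R_f + β × MRP = 1.0307% + 1.1031 × 4.2676% = 5.74%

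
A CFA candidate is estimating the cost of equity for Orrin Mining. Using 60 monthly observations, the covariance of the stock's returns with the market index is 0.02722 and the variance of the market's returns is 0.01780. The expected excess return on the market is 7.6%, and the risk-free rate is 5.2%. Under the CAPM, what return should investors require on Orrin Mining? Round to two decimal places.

16.82%

β = Cov(R_i, R_m) / Var(R_m) = 0.02722 / 0.01780 = 1.5292
E(R) = R_f + β × MRP = 5.2% + 1.5292 × 7.6% = 16.82%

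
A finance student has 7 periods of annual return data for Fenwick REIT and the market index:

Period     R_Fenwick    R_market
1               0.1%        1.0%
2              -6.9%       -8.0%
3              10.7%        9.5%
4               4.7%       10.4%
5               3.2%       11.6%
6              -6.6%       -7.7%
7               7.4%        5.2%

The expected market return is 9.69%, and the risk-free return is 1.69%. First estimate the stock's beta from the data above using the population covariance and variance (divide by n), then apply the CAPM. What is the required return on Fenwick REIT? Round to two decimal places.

Mean R_i = (0.1 − 6.9 + 10.7 + 4.7 + 3.2 − 6.6 + 7.4) / 7 = 1.8000%
Mean R_m = (1.0 − 8.0 + 9.5 + 10.4 + 11.6 − 7.7 + 5.2) / 7 = 3.1429%
Σ(R_i − R̄_i)(R_m − R̄_m) = 292.6500  ⇒  Cov = 292.6500 / 7 = 41.8071
Σ(R_m − R̄_m)² = 415.1571  ⇒  Var(R_m) = 415.1571 / 7 = 59.3082
β = Cov / Var(R_m) = 41.8071 / 59.3082 = 0.7049
MRP = 9.69% − 1.69% = 8.00%
E(R) = R_f + β × MRP = 1.69% + 0.7049 × 8.00% = 7.33%

7.33%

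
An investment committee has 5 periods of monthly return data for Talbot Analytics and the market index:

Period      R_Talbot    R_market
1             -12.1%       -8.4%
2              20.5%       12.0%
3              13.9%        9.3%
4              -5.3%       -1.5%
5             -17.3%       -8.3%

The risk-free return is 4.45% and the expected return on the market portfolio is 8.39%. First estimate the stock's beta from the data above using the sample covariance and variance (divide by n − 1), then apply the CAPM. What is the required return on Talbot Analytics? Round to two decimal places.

11.14%

Mean R_i = (-12.1 + 20.5 + 13.9 − 5.3 − 17.3) / 5 = -0.0600%
Mean R_m = (-8.4 + 12.0 + 9.3 − 1.5 − 8.3) / 5 = 0.6200%
Σ(R_i − R̄_i)(R_m − R̄_m) = 628.6360  ⇒  Cov = 628.6360 / 4 = 157.1590
Σ(R_m − R̄_m)² = 370.2680  ⇒  Var(R_m) = 370.2680 / 4 = 92.5670
β = Cov / Var(R_m) = 157.1590 / 92.5670 = 1.6978
MRP = 8.39% − 4.45% = 3.94%
E(R) = R_f + β × MRP = 4.45% + 1.6978 × 3.94% = 11.14%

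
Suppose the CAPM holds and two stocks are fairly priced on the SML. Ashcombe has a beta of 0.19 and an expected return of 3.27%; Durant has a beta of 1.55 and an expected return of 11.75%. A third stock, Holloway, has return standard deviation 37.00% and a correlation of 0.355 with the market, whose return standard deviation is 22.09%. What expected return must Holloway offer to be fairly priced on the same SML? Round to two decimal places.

5.79%

MRP = (11.75% − 3.27%) / (1.55 − 0.19) = 6.2353%
R_f = 3.27% − 0.19 × 6.2353% = 2.0853%
β_Holloway = ρ·σ_i/σ_m = 0.355 × 37.00 / 22.09 = 0.5946
E(R_Holloway) = R_f + β × MRP = 2.0853% + 0.5946 × 6.2353% = 5.79%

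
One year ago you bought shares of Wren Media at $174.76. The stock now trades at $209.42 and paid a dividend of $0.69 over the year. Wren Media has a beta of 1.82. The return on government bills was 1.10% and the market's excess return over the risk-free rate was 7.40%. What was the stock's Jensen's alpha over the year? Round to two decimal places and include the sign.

+5.66%

Realised HPR = (P1 + D1 − P0) / P0 = (209.42 + 0.69 − 174.76) / 174.76 = 35.35 / 174.76 = 20.2277%
CAPM required = R_f + β·MRP = 1.10% + 1.82 × 7.40% = 14.5680%
α = realised − required = 20.2277% − 14.5680% = +5.66%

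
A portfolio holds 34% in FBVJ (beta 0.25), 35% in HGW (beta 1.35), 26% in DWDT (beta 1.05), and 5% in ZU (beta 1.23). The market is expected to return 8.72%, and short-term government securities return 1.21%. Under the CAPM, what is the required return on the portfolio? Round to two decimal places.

β_P = Σ w_i β_i = 0.34×0.25 + 0.35×1.35 + 0.26×1.05 + 0.05×1.23 = 0.8920
MRP = 8.72% − 1.21% = 7.51%
E(R_P) = R_f + β_P × MRP = 1.21% + 0.8920 × 7.51% = 7.91%

7.91%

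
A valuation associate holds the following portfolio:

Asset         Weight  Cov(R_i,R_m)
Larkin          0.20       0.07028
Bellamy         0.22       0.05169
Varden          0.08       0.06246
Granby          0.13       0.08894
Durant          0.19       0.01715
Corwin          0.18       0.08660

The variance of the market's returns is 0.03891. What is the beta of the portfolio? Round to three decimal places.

β_Larkin = 0.07028 / 0.03891 = 1.8062
β_Bellamy = 0.05169 / 0.03891 = 1.3285
β_Varden = 0.06246 / 0.03891 = 1.6052
β_Granby = 0.08894 / 0.03891 = 2.2858
β_Durant = 0.01715 / 0.03891 = 0.4408
β_Corwin = 0.08660 / 0.03891 = 2.2256
β_P = Σ w_i β_i = 0.20×1.8062 + 0.22×1.3285 + 0.08×1.6052 + 0.13×2.2858 + 0.19×0.4408 + 0.18×2.2256 = 1.5634

1.563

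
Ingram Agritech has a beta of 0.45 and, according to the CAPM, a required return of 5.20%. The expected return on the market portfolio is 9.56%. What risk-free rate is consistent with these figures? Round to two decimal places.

1.63%

E(R) = R_f + β(E(R_m) − R_f) = R_f(1 − β) + β·E(R_m)
5.20% = R_f × (1 − 0.45) + 0.45 × 9.56%
5.20% = R_f × 0.55 + 4.3020%
R_f = (5.20% − 4.3020%) / 0.55 = 1.63%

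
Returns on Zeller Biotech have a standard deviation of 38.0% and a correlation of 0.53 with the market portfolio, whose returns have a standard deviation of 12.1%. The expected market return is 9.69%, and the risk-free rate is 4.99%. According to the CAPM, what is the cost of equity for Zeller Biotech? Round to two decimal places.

β = ρ × σ_i / σ_m = 0.53 × 38.0% / 12.1% = 1.6645
MRP = 9.69% − 4.99% = 4.70%
E(R) = 4.99% + 1.6645 × 4.70% = 12.81%

12.81%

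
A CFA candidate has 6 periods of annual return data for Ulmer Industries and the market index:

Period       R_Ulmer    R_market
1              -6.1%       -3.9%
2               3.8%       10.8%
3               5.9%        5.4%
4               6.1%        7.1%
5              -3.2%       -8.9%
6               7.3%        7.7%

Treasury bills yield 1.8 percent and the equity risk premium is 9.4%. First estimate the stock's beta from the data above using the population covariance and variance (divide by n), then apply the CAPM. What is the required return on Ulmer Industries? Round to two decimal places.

Mean R_i = (-6.1 + 3.8 + 5.9 + 6.1 − 3.2 + 7.3) / 6 = 2.3000%
Mean R_m = (-3.9 + 10.8 + 5.4 + 7.1 − 8.9 + 7.7) / 6 = 3.0333%
Σ(R_i − R̄_i)(R_m − R̄_m) = 182.8300  ⇒  Cov = 182.8300 / 6 = 30.4717
Σ(R_m − R̄_m)² = 294.7133  ⇒  Var(R_m) = 294.7133 / 6 = 49.1189
β = Cov / Var(R_m) = 30.4717 / 49.1189 = 0.6204
E(R) = R_f + β × MRP = 1.8% + 0.6204 × 9.4% = 7.63%

7.63%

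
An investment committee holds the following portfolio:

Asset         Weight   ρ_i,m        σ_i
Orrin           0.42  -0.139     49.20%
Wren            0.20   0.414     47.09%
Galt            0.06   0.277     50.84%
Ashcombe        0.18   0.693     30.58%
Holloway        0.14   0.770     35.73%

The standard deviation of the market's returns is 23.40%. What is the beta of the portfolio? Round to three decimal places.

0.408

β_Orrin = -0.139 × 49.20% / 23.40% = -0.2923
β_Wren = 0.414 × 47.09% / 23.40% = 0.8331
β_Galt = 0.277 × 50.84% / 23.40% = 0.6018
β_Ashcombe = 0.693 × 30.58% / 23.40% = 0.9056
β_Holloway = 0.770 × 35.73% / 23.40% = 1.1757
β_P = Σ w_i β_i = 0.42×-0.2923 + 0.20×0.8331 + 0.06×0.6018 + 0.18×0.9056 + 0.14×1.1757 = 0.4076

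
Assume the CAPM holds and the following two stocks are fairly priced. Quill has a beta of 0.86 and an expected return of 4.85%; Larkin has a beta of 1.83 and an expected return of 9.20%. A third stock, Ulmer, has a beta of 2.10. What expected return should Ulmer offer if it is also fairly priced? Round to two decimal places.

10.41%

MRP (SML slope) = (9.20% − 4.85%) / (1.83 − 0.86) = 4.35% / 0.97 = 4.4845%
R_f (intercept) = 4.85% − 0.86 × 4.4845% = 0.9933%
E(R_Ulmer) = R_f + β × MRP = 0.9933% + 2.10 × 4.4845% = 10.41%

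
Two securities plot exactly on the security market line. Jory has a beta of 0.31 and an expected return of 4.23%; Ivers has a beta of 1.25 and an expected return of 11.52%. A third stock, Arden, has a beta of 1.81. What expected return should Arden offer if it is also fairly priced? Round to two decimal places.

MRP (SML slope) = (11.52% − 4.23%) / (1.25 − 0.31) = 7.29% / 0.94 = 7.7553%
R_f (intercept) = 4.23% − 0.31 × 7.7553% = 1.8259%
E(R_Arden) = R_f + β × MRP = 1.8259% + 1.81 × 7.7553% = 15.86%

15.86%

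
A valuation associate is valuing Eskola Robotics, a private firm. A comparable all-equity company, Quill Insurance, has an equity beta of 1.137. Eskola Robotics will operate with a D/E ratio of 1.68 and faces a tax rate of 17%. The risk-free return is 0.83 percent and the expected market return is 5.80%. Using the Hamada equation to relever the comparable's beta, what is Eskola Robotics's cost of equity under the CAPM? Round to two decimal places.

β_L = β_U × [1 + (1 − t)(D/E)] = 1.137 × [1 + (1 − 0.17) × 1.68]
    = 1.137 × [1 + 0.83 × 1.68] = 1.137 × 2.3944 = 2.7224
MRP = 5.80% − 0.83% = 4.97%
E(R) = R_f + β_L × MRP = 0.83% + 2.7224 × 4.97% = 14.36%

14.36%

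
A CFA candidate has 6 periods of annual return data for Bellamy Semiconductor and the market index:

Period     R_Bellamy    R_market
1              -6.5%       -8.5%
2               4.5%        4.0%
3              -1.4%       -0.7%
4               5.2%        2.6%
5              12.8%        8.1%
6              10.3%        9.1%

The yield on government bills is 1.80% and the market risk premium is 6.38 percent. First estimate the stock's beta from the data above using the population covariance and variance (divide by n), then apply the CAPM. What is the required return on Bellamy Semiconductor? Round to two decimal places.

8.68%

Mean R_i = (-6.5 + 4.5 − 1.4 + 5.2 + 12.8 + 10.3) / 6 = 4.1500%
Mean R_m = (-8.5 + 4.0 − 0.7 + 2.6 + 8.1 + 9.1) / 6 = 2.4333%
Σ(R_i − R̄_i)(R_m − R̄_m) = 224.5700  ⇒  Cov = 224.5700 / 6 = 37.4283
Σ(R_m − R̄_m)² = 208.3933  ⇒  Var(R_m) = 208.3933 / 6 = 34.7322
β = Cov / Var(R_m) = 37.4283 / 34.7322 = 1.0776
E(R) = R_f + β × MRP = 1.80% + 1.0776 × 6.38% = 8.68%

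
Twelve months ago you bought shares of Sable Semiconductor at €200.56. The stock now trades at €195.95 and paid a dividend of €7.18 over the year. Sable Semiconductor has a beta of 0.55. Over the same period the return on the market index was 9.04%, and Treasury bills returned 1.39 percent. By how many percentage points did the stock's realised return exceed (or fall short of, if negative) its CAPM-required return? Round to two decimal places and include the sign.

-4.32%

Realised HPR = (P1 + D1 − P0) / P0 = (195.95 + 7.18 − 200.56) / 200.56 = 2.57 / 200.56 = 1.2814%
MRP = 9.04% − 1.39% = 7.65%
CAPM required = R_f + β·MRP = 1.39% + 0.55 × 7.65% = 5.5975%
α = realised − required = 1.2814% − 5.5975% = -4.32%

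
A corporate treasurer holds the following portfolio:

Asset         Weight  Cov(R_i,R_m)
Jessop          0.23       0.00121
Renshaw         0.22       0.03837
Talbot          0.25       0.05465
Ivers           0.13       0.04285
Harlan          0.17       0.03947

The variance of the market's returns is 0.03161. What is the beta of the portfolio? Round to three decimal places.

β_Jessop = 0.00121 / 0.03161 = 0.0383
β_Renshaw = 0.03837 / 0.03161 = 1.2139
β_Talbot = 0.05465 / 0.03161 = 1.7289
β_Ivers = 0.04285 / 0.03161 = 1.3556
β_Harlan = 0.03947 / 0.03161 = 1.2487
β_P = Σ w_i β_i = 0.23×0.0383 + 0.22×1.2139 + 0.25×1.7289 + 0.13×1.3556 + 0.17×1.2487 = 1.0966

1.097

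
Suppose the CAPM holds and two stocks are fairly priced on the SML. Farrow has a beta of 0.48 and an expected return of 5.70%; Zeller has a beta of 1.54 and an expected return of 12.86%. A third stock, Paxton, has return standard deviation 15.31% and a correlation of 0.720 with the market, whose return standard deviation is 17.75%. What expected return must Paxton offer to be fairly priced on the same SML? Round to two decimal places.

6.65%

MRP = (12.86% − 5.70%) / (1.54 − 0.48) = 6.7547%
R_f = 5.70% − 0.48 × 6.7547% = 2.4577%
β_Paxton = ρ·σ_i/σ_m = 0.720 × 15.31 / 17.75 = 0.6210
E(R_Paxton) = R_f + β × MRP = 2.4577% + 0.6210 × 6.7547% = 6.65%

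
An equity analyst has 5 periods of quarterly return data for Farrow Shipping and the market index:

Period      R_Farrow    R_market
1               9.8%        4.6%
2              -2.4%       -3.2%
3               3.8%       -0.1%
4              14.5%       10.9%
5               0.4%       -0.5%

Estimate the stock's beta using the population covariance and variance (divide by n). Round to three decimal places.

Mean R_i = (9.8 − 2.4 + 3.8 + 14.5 + 0.4) / 5 = 5.2200%
Mean R_m = (4.6 − 3.2 − 0.1 + 10.9 − 0.5) / 5 = 2.3400%
Σ(R_i − R̄_i)(R_m − R̄_m) = 149.1560  ⇒  Cov = 149.1560 / 5 = 29.8312
Σ(R_m − R̄_m)² = 123.0920  ⇒  Var(R_m) = 123.0920 / 5 = 24.6184
β = Cov / Var(R_m) = 29.8312 / 24.6184 = 1.2117

1.212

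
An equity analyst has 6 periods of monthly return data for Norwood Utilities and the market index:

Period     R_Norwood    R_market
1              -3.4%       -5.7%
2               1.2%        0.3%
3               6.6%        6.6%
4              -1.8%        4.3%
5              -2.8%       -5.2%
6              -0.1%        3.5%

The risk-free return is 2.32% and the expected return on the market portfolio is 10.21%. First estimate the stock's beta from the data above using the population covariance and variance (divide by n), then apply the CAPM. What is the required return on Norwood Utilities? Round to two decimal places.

Mean R_i = (-3.4 + 1.2 + 6.6 − 1.8 − 2.8 − 0.1) / 6 = -0.0500%
Mean R_m = (-5.7 + 0.3 + 6.6 + 4.3 − 5.2 + 3.5) / 6 = 0.6333%
Σ(R_i − R̄_i)(R_m − R̄_m) = 69.9600  ⇒  Cov = 69.9600 / 6 = 11.6600
Σ(R_m − R̄_m)² = 131.5133  ⇒  Var(R_m) = 131.5133 / 6 = 21.9189
β = Cov / Var(R_m) = 11.6600 / 21.9189 = 0.5320
MRP = 10.21% − 2.32% = 7.89%
E(R) = R_f + β × MRP = 2.32% + 0.5320 × 7.89% = 6.52%

6.52%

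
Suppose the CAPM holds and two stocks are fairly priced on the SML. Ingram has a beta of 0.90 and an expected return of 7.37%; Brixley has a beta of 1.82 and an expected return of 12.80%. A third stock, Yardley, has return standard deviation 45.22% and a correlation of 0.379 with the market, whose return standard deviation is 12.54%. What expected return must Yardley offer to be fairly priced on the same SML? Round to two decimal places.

MRP = (12.80% − 7.37%) / (1.82 − 0.90) = 5.9022%
R_f = 7.37% − 0.90 × 5.9022% = 2.0580%
β_Yardley = ρ·σ_i/σ_m = 0.379 × 45.22 / 12.54 = 1.3667
E(R_Yardley) = R_f + β × MRP = 2.0580% + 1.3667 × 5.9022% = 10.12%

10.12%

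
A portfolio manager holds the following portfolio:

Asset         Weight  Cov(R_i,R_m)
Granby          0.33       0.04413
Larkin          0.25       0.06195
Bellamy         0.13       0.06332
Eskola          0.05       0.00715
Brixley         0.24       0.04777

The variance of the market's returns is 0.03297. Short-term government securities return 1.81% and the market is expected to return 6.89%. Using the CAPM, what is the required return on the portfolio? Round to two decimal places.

β_Granby = 0.04413 / 0.03297 = 1.3385
β_Larkin = 0.06195 / 0.03297 = 1.8790
β_Bellamy = 0.06332 / 0.03297 = 1.9205
β_Eskola = 0.00715 / 0.03297 = 0.2169
β_Brixley = 0.04777 / 0.03297 = 1.4489
β_P = Σ w_i β_i = 0.33×1.3385 + 0.25×1.8790 + 0.13×1.9205 + 0.05×0.2169 + 0.24×1.4489 = 1.5197
MRP = 6.89% − 1.81% = 5.08%
E(R_P) = R_f + β_P × MRP = 1.81% + 1.5197 × 5.08% = 9.53%

9.53%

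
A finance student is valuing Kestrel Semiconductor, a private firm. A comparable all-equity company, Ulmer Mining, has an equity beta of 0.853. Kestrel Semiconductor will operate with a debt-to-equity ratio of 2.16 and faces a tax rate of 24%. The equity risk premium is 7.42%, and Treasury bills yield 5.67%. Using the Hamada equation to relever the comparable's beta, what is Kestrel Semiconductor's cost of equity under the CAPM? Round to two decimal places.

β_L = β_U × [1 + (1 − t)(D/E)] = 0.853 × [1 + (1 − 0.24) × 2.16]
    = 0.853 × [1 + 0.76 × 2.16] = 0.853 × 2.6416 = 2.2533
E(R) = R_f + β_L × MRP = 5.67% + 2.2533 × 7.42% = 22.39%

22.39%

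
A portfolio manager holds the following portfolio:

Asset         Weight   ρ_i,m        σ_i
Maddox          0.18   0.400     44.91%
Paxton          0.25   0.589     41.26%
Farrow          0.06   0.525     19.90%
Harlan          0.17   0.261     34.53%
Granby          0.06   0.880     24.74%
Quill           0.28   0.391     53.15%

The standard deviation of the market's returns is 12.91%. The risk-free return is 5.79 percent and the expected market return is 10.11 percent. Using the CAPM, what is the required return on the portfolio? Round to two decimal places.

β_Maddox = 0.400 × 44.91% / 12.91% = 1.3915
β_Paxton = 0.589 × 41.26% / 12.91% = 1.8824
β_Farrow = 0.525 × 19.90% / 12.91% = 0.8093
β_Harlan = 0.261 × 34.53% / 12.91% = 0.6981
β_Granby = 0.880 × 24.74% / 12.91% = 1.6864
β_Quill = 0.391 × 53.15% / 12.91% = 1.6097
β_P = Σ w_i β_i = 0.18×1.3915 + 0.25×1.8824 + 0.06×0.8093 + 0.17×0.6981 + 0.06×1.6864 + 0.28×1.6097 = 1.4402
MRP = 10.11% − 5.79% = 4.32%
E(R_P) = R_f + β_P × MRP = 5.79% + 1.4402 × 4.32% = 12.01%

12.01%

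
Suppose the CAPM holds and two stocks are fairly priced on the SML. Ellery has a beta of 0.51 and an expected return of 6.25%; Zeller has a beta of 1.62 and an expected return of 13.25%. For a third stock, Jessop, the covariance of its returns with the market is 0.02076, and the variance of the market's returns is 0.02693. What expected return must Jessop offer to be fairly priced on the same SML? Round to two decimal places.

MRP = (13.25% − 6.25%) / (1.62 − 0.51) = 6.3063%
R_f = 6.25% − 0.51 × 6.3063% = 3.0338%
β_Jessop = Cov / Var(R_m) = 0.02076 / 0.02693 = 0.7709
E(R_Jessop) = R_f + β × MRP = 3.0338% + 0.7709 × 6.3063% = 7.90%

7.90%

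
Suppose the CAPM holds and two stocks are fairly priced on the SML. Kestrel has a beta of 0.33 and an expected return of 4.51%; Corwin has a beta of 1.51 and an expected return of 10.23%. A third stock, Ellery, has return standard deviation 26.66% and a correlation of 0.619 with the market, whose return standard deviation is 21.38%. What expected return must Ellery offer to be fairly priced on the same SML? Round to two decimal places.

MRP = (10.23% − 4.51%) / (1.51 − 0.33) = 4.8475%
R_f = 4.51% − 0.33 × 4.8475% = 2.9103%
β_Ellery = ρ·σ_i/σ_m = 0.619 × 26.66 / 21.38 = 0.7719
E(R_Ellery) = R_f + β × MRP = 2.9103% + 0.7719 × 4.8475% = 6.65%

6.65%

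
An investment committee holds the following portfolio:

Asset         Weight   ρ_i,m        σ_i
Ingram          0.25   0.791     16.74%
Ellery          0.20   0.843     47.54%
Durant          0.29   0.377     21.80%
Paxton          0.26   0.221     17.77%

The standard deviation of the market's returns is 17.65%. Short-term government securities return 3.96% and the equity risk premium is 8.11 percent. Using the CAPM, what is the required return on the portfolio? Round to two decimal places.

10.73%

β_Ingram = 0.791 × 16.74% / 17.65% = 0.7502
β_Ellery = 0.843 × 47.54% / 17.65% = 2.2706
β_Durant = 0.377 × 21.80% / 17.65% = 0.4656
β_Paxton = 0.221 × 17.77% / 17.65% = 0.2225
β_P = Σ w_i β_i = 0.25×0.7502 + 0.20×2.2706 + 0.29×0.4656 + 0.26×0.2225 = 0.8345
E(R_P) = R_f + β_P × MRP = 3.96% + 0.8345 × 8.11% = 10.73%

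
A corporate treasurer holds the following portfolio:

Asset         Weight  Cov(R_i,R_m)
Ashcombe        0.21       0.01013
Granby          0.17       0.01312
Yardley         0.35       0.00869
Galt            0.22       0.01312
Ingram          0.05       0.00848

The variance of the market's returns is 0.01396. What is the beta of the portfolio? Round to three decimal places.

0.767

β_Ashcombe = 0.01013 / 0.01396 = 0.7256
β_Granby = 0.01312 / 0.01396 = 0.9398
β_Yardley = 0.00869 / 0.01396 = 0.6225
β_Galt = 0.01312 / 0.01396 = 0.9398
β_Ingram = 0.00848 / 0.01396 = 0.6074
β_P = Σ w_i β_i = 0.21×0.7256 + 0.17×0.9398 + 0.35×0.6225 + 0.22×0.9398 + 0.05×0.6074 = 0.7671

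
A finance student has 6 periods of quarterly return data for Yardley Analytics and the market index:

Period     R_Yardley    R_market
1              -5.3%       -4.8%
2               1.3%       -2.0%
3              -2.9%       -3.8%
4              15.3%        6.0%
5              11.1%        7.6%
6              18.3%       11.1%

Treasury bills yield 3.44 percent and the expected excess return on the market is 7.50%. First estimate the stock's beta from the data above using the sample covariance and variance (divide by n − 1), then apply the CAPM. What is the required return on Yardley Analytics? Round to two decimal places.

Mean R_i = (-5.3 + 1.3 − 2.9 + 15.3 + 11.1 + 18.3) / 6 = 6.3000%
Mean R_m = (-4.8 − 2.0 − 3.8 + 6.0 + 7.6 + 11.1) / 6 = 2.3500%
Σ(R_i − R̄_i)(R_m − R̄_m) = 324.3200  ⇒  Cov = 324.3200 / 5 = 64.8640
Σ(R_m − R̄_m)² = 225.3150  ⇒  Var(R_m) = 225.3150 / 5 = 45.0630
β = Cov / Var(R_m) = 64.8640 / 45.0630 = 1.4394
E(R) = R_f + β × MRP = 3.44% + 1.4394 × 7.50% = 14.24%

14.24%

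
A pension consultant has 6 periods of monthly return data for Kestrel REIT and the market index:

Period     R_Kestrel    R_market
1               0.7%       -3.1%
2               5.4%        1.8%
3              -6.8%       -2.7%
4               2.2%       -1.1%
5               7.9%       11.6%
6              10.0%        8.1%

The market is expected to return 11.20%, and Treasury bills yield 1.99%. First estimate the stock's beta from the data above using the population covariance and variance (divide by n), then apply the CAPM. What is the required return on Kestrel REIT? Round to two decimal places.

Mean R_i = (0.7 + 5.4 − 6.8 + 2.2 + 7.9 + 10.0) / 6 = 3.2333%
Mean R_m = (-3.1 + 1.8 − 2.7 − 1.1 + 11.6 + 8.1) / 6 = 2.4333%
Σ(R_i − R̄_i)(R_m − R̄_m) = 148.9233  ⇒  Cov = 148.9233 / 6 = 24.8206
Σ(R_m − R̄_m)² = 185.9933  ⇒  Var(R_m) = 185.9933 / 6 = 30.9989
β = Cov / Var(R_m) = 24.8206 / 30.9989 = 0.8007
MRP = 11.20% − 1.99% = 9.21%
E(R) = R_f + β × MRP = 1.99% + 0.8007 × 9.21% = 9.36%

9.36%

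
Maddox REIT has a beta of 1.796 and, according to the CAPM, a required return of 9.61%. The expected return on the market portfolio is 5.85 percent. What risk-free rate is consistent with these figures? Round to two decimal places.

1.13%

E(R) = R_f + β(E(R_m) − R_f) = R_f(1 − β) + β·E(R_m)
9.61% = R_f × (1 − 1.796) + 1.796 × 5.85%
9.61% = R_f × -0.796 + 10.50660%
R_f = (9.61% − 10.50660%) / -0.796 = 1.13%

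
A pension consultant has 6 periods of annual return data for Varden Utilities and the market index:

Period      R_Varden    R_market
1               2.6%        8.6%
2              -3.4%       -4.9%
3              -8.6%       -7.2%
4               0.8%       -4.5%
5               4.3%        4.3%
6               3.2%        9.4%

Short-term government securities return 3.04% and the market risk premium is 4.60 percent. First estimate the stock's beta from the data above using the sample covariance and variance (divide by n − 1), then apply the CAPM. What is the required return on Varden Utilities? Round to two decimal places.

5.53%

Mean R_i = (2.6 − 3.4 − 8.6 + 0.8 + 4.3 + 3.2) / 6 = -0.1833%
Mean R_m = (8.6 − 4.9 − 7.2 − 4.5 + 4.3 + 9.4) / 6 = 0.9500%
Σ(R_i − R̄_i)(R_m − R̄_m) = 146.9550  ⇒  Cov = 146.9550 / 5 = 29.3910
Σ(R_m − R̄_m)² = 271.4950  ⇒  Var(R_m) = 271.4950 / 5 = 54.2990
β = Cov / Var(R_m) = 29.3910 / 54.2990 = 0.5413
E(R) = R_f + β × MRP = 3.04% + 0.5413 × 4.60% = 5.53%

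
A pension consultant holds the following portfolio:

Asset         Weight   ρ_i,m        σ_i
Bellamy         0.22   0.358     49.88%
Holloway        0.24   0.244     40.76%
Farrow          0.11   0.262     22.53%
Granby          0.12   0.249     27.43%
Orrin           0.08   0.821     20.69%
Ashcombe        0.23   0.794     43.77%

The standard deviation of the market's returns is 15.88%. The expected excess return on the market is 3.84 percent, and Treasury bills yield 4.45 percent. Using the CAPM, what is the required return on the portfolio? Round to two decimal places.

β_Bellamy = 0.358 × 49.88% / 15.88% = 1.1245
β_Holloway = 0.244 × 40.76% / 15.88% = 0.6263
β_Farrow = 0.262 × 22.53% / 15.88% = 0.3717
β_Granby = 0.249 × 27.43% / 15.88% = 0.4301
β_Orrin = 0.821 × 20.69% / 15.88% = 1.0697
β_Ashcombe = 0.794 × 43.77% / 15.88% = 2.1885
β_P = Σ w_i β_i = 0.22×1.1245 + 0.24×0.6263 + 0.11×0.3717 + 0.12×0.4301 + 0.08×1.0697 + 0.23×2.1885 = 1.0791
E(R_P) = R_f + β_P × MRP = 4.45% + 1.0791 × 3.84% = 8.59%

8.59%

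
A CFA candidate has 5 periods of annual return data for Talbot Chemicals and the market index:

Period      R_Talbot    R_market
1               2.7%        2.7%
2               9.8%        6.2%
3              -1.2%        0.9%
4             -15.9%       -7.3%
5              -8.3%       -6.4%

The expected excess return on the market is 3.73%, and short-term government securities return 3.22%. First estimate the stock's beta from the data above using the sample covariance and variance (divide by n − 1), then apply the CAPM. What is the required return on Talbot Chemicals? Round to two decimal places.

9.34%

Mean R_i = (2.7 + 9.8 − 1.2 − 15.9 − 8.3) / 5 = -2.5800%
Mean R_m = (2.7 + 6.2 + 0.9 − 7.3 − 6.4) / 5 = -0.7800%
Σ(R_i − R̄_i)(R_m − R̄_m) = 226.0980  ⇒  Cov = 226.0980 / 4 = 56.5245
Σ(R_m − R̄_m)² = 137.7480  ⇒  Var(R_m) = 137.7480 / 4 = 34.4370
β = Cov / Var(R_m) = 56.5245 / 34.4370 = 1.6414
E(R) = R_f + β × MRP = 3.22% + 1.6414 × 3.73% = 9.34%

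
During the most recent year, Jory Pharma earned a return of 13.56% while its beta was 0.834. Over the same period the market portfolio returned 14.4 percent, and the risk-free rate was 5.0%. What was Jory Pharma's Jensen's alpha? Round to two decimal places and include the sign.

Market excess return = 14.4% − 5.0% = 9.40%
CAPM benchmark = R_f + β(R_m − R_f) = 5.0% + 0.834 × 9.4% = 12.8396%
α = actual − benchmark = 13.56% − 12.8396% = +0.72%

+0.72%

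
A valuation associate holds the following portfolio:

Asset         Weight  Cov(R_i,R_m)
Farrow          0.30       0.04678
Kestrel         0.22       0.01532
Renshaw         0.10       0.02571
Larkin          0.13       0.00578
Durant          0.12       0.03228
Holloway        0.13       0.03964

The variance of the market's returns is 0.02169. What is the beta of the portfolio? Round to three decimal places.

1.372

β_Farrow = 0.04678 / 0.02169 = 2.1568
β_Kestrel = 0.01532 / 0.02169 = 0.7063
β_Renshaw = 0.02571 / 0.02169 = 1.1853
β_Larkin = 0.00578 / 0.02169 = 0.2665
β_Durant = 0.03228 / 0.02169 = 1.4882
β_Holloway = 0.03964 / 0.02169 = 1.8276
β_P = Σ w_i β_i = 0.30×2.1568 + 0.22×0.7063 + 0.10×1.1853 + 0.13×0.2665 + 0.12×1.4882 + 0.13×1.8276 = 1.3718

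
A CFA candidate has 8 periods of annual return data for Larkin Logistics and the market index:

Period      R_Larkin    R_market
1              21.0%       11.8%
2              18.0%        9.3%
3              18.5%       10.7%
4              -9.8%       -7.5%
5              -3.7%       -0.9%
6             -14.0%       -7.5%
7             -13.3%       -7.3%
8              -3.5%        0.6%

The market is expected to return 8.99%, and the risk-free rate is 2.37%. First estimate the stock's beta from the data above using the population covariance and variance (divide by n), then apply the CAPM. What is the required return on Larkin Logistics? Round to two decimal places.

Mean R_i = (21.0 + 18.0 + 18.5 − 9.8 − 3.7 − 14.0 − 13.3 − 3.5) / 8 = 1.6500%
Mean R_m = (11.8 + 9.3 + 10.7 − 7.5 − 0.9 − 7.5 − 7.3 + 0.6) / 8 = 1.1500%
Σ(R_i − R̄_i)(R_m − R̄_m) = 874.7900  ⇒  Cov = 874.7900 / 8 = 109.3488
Σ(R_m − R̄_m)² = 496.6000  ⇒  Var(R_m) = 496.6000 / 8 = 62.0750
β = Cov / Var(R_m) = 109.3488 / 62.0750 = 1.7616
MRP = 8.99% − 2.37% = 6.62%
E(R) = R_f + β × MRP = 2.37% + 1.7616 × 6.62% = 14.03%

14.03%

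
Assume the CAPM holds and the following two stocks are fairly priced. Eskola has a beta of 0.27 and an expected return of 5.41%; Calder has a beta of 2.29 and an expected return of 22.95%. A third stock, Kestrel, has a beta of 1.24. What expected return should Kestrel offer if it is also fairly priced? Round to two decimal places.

13.83%

MRP (SML slope) = (22.95% − 5.41%) / (2.29 − 0.27) = 17.54% / 2.02 = 8.6832%
R_f (intercept) = 5.41% − 0.27 × 8.6832% = 3.0655%
E(R_Kestrel) = R_f + β × MRP = 3.0655% + 1.24 × 8.6832% = 13.83%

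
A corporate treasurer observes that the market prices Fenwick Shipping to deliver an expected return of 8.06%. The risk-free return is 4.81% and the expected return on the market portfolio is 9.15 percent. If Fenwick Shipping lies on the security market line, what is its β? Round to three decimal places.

0.749

MRP = 9.15% − 4.81% = 4.34%
β = (E(R) − R_f) / MRP = (8.06% − 4.81%) / 4.34% = 3.25% / 4.34% = 0.749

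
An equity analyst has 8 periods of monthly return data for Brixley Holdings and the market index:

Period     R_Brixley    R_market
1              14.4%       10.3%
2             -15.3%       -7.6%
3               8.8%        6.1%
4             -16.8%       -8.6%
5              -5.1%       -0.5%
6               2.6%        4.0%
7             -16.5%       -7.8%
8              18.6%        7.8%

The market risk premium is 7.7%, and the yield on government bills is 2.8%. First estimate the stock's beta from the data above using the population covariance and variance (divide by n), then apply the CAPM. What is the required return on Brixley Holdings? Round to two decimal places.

Mean R_i = (14.4 − 15.3 + 8.8 − 16.8 − 5.1 + 2.6 − 16.5 + 18.6) / 8 = -1.1625%
Mean R_m = (10.3 − 7.6 + 6.1 − 8.6 − 0.5 + 4.0 − 7.8 + 7.8) / 8 = 0.4625%
Σ(R_i − R̄_i)(R_m − R̄_m) = 753.7913  ⇒  Cov = 753.7913 / 8 = 94.2239
Σ(R_m − R̄_m)² = 411.2388  ⇒  Var(R_m) = 411.2388 / 8 = 51.4049
β = Cov / Var(R_m) = 94.2239 / 51.4049 = 1.8330
E(R) = R_f + β × MRP = 2.8% + 1.8330 × 7.7% = 16.91%

16.91%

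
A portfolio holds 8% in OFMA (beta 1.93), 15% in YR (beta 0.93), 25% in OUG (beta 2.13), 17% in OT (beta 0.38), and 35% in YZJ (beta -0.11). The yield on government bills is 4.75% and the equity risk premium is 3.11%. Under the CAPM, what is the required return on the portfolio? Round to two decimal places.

β_P = Σ w_i β_i = 0.08×1.93 + 0.15×0.93 + 0.25×2.13 + 0.17×0.38 + 0.35×-0.11 = 0.8525
E(R_P) = R_f + β_P × MRP = 4.75% + 0.8525 × 3.11% = 7.40%

7.40%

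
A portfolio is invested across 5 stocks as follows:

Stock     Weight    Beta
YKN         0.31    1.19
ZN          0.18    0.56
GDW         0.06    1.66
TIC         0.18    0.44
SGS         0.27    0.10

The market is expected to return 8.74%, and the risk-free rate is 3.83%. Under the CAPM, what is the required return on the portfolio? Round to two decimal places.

β_P = Σ w_i β_i = 0.31×1.19 + 0.18×0.56 + 0.06×1.66 + 0.18×0.44 + 0.27×0.10 = 0.6755
MRP = 8.74% − 3.83% = 4.91%
E(R_P) = R_f + β_P × MRP = 3.83% + 0.6755 × 4.91% = 7.15%

7.15%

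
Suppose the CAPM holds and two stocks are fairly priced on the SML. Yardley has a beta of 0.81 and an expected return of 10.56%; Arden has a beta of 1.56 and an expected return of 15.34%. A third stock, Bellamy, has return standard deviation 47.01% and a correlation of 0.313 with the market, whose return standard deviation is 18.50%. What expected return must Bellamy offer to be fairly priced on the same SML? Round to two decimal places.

MRP = (15.34% − 10.56%) / (1.56 − 0.81) = 6.3733%
R_f = 10.56% − 0.81 × 6.3733% = 5.3976%
β_Bellamy = ρ·σ_i/σ_m = 0.313 × 47.01 / 18.50 = 0.7954
E(R_Bellamy) = R_f + β × MRP = 5.3976% + 0.7954 × 6.3733% = 10.47%

10.47%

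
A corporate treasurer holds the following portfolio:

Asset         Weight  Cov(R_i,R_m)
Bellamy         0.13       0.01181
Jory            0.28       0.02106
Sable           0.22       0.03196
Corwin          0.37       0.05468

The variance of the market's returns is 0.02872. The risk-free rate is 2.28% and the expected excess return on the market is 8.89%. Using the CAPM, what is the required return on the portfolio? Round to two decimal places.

13.02%

β_Bellamy = 0.01181 / 0.02872 = 0.4112
β_Jory = 0.02106 / 0.02872 = 0.7333
β_Sable = 0.03196 / 0.02872 = 1.1128
β_Corwin = 0.05468 / 0.02872 = 1.9039
β_P = Σ w_i β_i = 0.13×0.4112 + 0.28×0.7333 + 0.22×1.1128 + 0.37×1.9039 = 1.2080
E(R_P) = R_f + β_P × MRP = 2.28% + 1.2080 × 8.89% = 13.02%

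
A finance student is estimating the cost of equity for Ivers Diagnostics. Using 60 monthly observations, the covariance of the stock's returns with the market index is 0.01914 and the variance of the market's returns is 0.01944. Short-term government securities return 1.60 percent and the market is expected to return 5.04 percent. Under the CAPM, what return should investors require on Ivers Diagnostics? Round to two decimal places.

4.99%

β = Cov(R_i, R_m) / Var(R_m) = 0.01914 / 0.01944 = 0.9846
MRP = 5.04% − 1.60% = 3.44%
E(R) = R_f + β × MRP = 1.60% + 0.9846 × 3.44% = 4.99%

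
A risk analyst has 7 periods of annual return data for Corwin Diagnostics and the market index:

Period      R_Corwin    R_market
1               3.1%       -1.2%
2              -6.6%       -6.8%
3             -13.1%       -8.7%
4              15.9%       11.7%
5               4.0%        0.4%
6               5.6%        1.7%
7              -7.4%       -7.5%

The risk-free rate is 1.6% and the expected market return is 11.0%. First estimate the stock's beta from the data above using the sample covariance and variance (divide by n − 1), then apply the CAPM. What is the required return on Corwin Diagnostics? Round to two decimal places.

14.27%

Mean R_i = (3.1 − 6.6 − 13.1 + 15.9 + 4.0 + 5.6 − 7.4) / 7 = 0.2143%
Mean R_m = (-1.2 − 6.8 − 8.7 + 11.7 + 0.4 + 1.7 − 7.5) / 7 = -1.4857%
Σ(R_i − R̄_i)(R_m − R̄_m) = 410.0086  ⇒  Cov = 410.0086 / 6 = 68.3348
Σ(R_m − R̄_m)² = 304.1086  ⇒  Var(R_m) = 304.1086 / 6 = 50.6848
β = Cov / Var(R_m) = 68.3348 / 50.6848 = 1.3482
MRP = 11.0% − 1.6% = 9.40%
E(R) = R_f + β × MRP = 1.6% + 1.3482 × 9.4% = 14.27%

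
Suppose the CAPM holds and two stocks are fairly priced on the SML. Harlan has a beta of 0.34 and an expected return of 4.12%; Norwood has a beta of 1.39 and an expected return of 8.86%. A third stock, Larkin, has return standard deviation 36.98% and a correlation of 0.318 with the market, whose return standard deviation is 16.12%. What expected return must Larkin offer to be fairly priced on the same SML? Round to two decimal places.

MRP = (8.86% − 4.12%) / (1.39 − 0.34) = 4.5143%
R_f = 4.12% − 0.34 × 4.5143% = 2.5851%
β_Larkin = ρ·σ_i/σ_m = 0.318 × 36.98 / 16.12 = 0.7295
E(R_Larkin) = R_f + β × MRP = 2.5851% + 0.7295 × 4.5143% = 5.88%

5.88%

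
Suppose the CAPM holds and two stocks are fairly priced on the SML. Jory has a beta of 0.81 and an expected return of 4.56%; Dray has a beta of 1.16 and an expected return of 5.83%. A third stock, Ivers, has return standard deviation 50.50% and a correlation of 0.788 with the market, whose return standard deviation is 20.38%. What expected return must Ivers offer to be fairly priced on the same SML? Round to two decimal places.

MRP = (5.83% − 4.56%) / (1.16 − 0.81) = 3.6286%
R_f = 4.56% − 0.81 × 3.6286% = 1.6208%
β_Ivers = ρ·σ_i/σ_m = 0.788 × 50.50 / 20.38 = 1.9526
E(R_Ivers) = R_f + β × MRP = 1.6208% + 1.9526 × 3.6286% = 8.71%

8.71%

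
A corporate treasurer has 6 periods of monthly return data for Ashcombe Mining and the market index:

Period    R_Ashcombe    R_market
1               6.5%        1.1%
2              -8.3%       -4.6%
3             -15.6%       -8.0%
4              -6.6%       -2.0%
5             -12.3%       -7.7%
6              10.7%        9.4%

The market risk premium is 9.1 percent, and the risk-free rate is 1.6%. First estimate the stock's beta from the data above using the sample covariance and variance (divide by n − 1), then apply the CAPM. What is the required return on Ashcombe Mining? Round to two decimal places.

Mean R_i = (6.5 − 8.3 − 15.6 − 6.6 − 12.3 + 10.7) / 6 = -4.2667%
Mean R_m = (1.1 − 4.6 − 8.0 − 2.0 − 7.7 + 9.4) / 6 = -1.9667%
Σ(R_i − R̄_i)(R_m − R̄_m) = 328.2733  ⇒  Cov = 328.2733 / 5 = 65.6547
Σ(R_m − R̄_m)² = 214.8133  ⇒  Var(R_m) = 214.8133 / 5 = 42.9627
β = Cov / Var(R_m) = 65.6547 / 42.9627 = 1.5282
E(R) = R_f + β × MRP = 1.6% + 1.5282 × 9.1% = 15.51%

15.51%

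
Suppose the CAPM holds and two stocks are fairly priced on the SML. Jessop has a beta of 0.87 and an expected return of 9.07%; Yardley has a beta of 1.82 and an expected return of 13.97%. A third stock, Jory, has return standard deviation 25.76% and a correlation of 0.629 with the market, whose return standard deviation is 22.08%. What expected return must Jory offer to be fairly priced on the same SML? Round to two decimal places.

8.37%

MRP = (13.97% − 9.07%) / (1.82 − 0.87) = 5.1579%
R_f = 9.07% − 0.87 × 5.1579% = 4.5826%
β_Jory = ρ·σ_i/σ_m = 0.629 × 25.76 / 22.08 = 0.7338
E(R_Jory) = R_f + β × MRP = 4.5826% + 0.7338 × 5.1579% = 8.37%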